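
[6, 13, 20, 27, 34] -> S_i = 6 + 7*i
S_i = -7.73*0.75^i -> [-7.73, -5.8, -4.35, -3.26, -2.45]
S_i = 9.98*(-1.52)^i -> [9.98, -15.17, 23.06, -35.05, 53.27]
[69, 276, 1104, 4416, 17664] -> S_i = 69*4^i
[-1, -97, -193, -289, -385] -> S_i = -1 + -96*i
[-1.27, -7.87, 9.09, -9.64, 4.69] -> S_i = Random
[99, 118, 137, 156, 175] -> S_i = 99 + 19*i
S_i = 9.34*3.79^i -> [9.34, 35.4, 134.16, 508.47, 1927.1]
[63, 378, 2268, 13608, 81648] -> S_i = 63*6^i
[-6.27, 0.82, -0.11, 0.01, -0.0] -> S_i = -6.27*(-0.13)^i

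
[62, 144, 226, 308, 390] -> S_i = 62 + 82*i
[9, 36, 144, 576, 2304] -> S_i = 9*4^i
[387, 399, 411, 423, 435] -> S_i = 387 + 12*i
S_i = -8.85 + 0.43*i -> [-8.85, -8.42, -7.99, -7.56, -7.13]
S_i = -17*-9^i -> [-17, 153, -1377, 12393, -111537]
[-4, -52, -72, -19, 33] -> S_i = Random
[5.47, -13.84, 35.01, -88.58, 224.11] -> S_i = 5.47*(-2.53)^i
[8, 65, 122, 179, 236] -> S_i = 8 + 57*i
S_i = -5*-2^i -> [-5, 10, -20, 40, -80]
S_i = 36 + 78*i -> [36, 114, 192, 270, 348]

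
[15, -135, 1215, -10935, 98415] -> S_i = 15*-9^i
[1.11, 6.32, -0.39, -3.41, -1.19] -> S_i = Random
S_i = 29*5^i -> [29, 145, 725, 3625, 18125]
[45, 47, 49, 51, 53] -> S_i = 45 + 2*i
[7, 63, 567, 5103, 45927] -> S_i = 7*9^i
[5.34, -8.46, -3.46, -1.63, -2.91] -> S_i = Random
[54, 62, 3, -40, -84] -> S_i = Random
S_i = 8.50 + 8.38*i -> [8.5, 16.88, 25.26, 33.64, 42.02]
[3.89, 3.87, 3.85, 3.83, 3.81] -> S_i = 3.89 + -0.02*i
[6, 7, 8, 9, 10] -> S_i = 6 + 1*i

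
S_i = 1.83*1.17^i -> [1.83, 2.14, 2.51, 2.93, 3.43]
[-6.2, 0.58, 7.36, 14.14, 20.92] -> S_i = -6.20 + 6.78*i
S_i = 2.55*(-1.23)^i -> [2.55, -3.14, 3.86, -4.75, 5.84]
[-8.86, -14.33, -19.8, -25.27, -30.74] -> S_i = -8.86 + -5.47*i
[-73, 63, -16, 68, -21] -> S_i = Random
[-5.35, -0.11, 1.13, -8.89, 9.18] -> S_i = Random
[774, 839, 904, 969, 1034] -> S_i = 774 + 65*i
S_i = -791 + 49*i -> [-791, -742, -693, -644, -595]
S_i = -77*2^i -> [-77, -154, -308, -616, -1232]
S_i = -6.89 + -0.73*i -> [-6.89, -7.62, -8.35, -9.08, -9.81]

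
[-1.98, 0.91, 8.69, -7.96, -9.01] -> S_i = Random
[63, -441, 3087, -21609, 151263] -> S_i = 63*-7^i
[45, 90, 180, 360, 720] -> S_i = 45*2^i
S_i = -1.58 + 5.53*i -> [-1.58, 3.95, 9.48, 15.01, 20.54]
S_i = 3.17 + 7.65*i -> [3.17, 10.82, 18.47, 26.12, 33.77]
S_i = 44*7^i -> [44, 308, 2156, 15092, 105644]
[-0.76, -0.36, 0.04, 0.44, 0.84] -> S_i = -0.76 + 0.40*i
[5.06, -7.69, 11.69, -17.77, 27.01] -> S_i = 5.06*(-1.52)^i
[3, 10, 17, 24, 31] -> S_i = 3 + 7*i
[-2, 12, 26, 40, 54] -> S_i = -2 + 14*i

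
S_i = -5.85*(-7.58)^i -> [-5.85, 44.34, -336.12, 2547.79, -19312.24]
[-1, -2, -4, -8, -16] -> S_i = -1*2^i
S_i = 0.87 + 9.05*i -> [0.87, 9.92, 18.97, 28.02, 37.07]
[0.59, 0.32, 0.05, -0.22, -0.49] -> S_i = 0.59 + -0.27*i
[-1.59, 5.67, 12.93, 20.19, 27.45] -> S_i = -1.59 + 7.26*i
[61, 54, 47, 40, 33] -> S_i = 61 + -7*i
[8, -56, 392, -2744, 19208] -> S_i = 8*-7^i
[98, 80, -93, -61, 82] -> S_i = Random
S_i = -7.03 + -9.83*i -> [-7.03, -16.86, -26.69, -36.52, -46.35]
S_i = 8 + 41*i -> [8, 49, 90, 131, 172]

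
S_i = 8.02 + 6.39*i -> [8.02, 14.41, 20.8, 27.19, 33.58]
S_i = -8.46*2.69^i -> [-8.46, -22.76, -61.22, -164.67, -442.98]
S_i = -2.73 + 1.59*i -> [-2.73, -1.14, 0.45, 2.04, 3.63]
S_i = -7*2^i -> [-7, -14, -28, -56, -112]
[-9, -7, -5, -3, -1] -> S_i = -9 + 2*i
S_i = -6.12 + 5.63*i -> [-6.12, -0.49, 5.14, 10.77, 16.4]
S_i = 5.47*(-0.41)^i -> [5.47, -2.24, 0.92, -0.38, 0.15]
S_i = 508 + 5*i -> [508, 513, 518, 523, 528]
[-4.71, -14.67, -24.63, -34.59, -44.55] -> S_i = -4.71 + -9.96*i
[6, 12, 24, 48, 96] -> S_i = 6*2^i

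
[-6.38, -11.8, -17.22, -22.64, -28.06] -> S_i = -6.38 + -5.42*i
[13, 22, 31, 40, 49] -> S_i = 13 + 9*i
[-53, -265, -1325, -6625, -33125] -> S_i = -53*5^i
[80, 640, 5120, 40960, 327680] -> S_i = 80*8^i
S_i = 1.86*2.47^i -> [1.86, 4.59, 11.35, 28.03, 69.23]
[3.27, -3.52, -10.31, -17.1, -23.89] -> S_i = 3.27 + -6.79*i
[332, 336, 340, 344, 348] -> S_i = 332 + 4*i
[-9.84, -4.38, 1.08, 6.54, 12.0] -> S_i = -9.84 + 5.46*i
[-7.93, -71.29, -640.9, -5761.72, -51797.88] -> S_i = -7.93*8.99^i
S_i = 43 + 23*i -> [43, 66, 89, 112, 135]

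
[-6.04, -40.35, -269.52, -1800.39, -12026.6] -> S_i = -6.04*6.68^i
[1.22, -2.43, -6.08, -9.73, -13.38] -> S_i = 1.22 + -3.65*i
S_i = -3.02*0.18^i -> [-3.02, -0.54, -0.1, -0.02, -0.0]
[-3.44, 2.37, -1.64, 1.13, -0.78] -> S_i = -3.44*(-0.69)^i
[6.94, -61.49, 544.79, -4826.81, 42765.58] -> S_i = 6.94*(-8.86)^i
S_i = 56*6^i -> [56, 336, 2016, 12096, 72576]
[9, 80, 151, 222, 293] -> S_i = 9 + 71*i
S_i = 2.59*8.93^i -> [2.59, 23.13, 206.54, 1844.4, 16470.46]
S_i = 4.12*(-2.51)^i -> [4.12, -10.34, 25.96, -65.15, 163.53]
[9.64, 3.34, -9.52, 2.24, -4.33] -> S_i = Random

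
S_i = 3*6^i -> [3, 18, 108, 648, 3888]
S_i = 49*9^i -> [49, 441, 3969, 35721, 321489]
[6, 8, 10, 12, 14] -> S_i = 6 + 2*i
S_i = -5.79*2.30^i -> [-5.79, -13.32, -30.63, -70.45, -162.03]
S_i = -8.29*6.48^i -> [-8.29, -53.72, -348.1, -2255.69, -14616.88]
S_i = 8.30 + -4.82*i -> [8.3, 3.48, -1.34, -6.16, -10.98]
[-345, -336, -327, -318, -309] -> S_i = -345 + 9*i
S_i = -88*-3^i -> [-88, 264, -792, 2376, -7128]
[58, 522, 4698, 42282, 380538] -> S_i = 58*9^i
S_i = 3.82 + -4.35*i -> [3.82, -0.53, -4.88, -9.23, -13.58]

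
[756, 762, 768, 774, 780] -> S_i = 756 + 6*i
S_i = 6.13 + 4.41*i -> [6.13, 10.54, 14.95, 19.36, 23.77]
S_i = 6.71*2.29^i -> [6.71, 15.37, 35.19, 80.58, 184.53]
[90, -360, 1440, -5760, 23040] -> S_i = 90*-4^i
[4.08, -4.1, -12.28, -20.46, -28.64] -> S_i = 4.08 + -8.18*i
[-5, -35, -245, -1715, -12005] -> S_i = -5*7^i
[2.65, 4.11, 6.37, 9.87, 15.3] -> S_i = 2.65*1.55^i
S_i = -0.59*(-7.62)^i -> [-0.59, 4.5, -34.26, 261.05, -1989.17]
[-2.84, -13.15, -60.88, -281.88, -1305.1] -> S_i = -2.84*4.63^i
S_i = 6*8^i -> [6, 48, 384, 3072, 24576]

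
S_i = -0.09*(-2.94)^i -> [-0.09, 0.26, -0.78, 2.29, -6.72]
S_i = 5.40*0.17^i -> [5.4, 0.92, 0.16, 0.03, 0.0]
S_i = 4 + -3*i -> [4, 1, -2, -5, -8]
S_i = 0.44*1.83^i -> [0.44, 0.81, 1.47, 2.7, 4.93]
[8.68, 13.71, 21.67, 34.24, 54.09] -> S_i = 8.68*1.58^i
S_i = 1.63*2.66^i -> [1.63, 4.34, 11.53, 30.68, 81.6]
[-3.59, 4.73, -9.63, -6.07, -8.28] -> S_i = Random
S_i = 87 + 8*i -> [87, 95, 103, 111, 119]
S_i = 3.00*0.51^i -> [3.0, 1.53, 0.78, 0.4, 0.2]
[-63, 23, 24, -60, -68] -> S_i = Random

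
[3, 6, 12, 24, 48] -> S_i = 3*2^i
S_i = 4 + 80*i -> [4, 84, 164, 244, 324]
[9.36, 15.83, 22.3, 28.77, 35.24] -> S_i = 9.36 + 6.47*i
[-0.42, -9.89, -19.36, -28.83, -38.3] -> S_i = -0.42 + -9.47*i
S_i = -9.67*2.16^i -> [-9.67, -20.89, -45.12, -97.45, -210.49]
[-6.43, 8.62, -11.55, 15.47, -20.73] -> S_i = -6.43*(-1.34)^i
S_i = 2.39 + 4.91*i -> [2.39, 7.3, 12.21, 17.12, 22.03]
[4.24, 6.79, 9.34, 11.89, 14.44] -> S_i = 4.24 + 2.55*i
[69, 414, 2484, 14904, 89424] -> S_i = 69*6^i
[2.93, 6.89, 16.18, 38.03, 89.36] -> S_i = 2.93*2.35^i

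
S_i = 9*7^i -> [9, 63, 441, 3087, 21609]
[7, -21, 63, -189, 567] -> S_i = 7*-3^i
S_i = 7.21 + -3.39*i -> [7.21, 3.82, 0.43, -2.96, -6.35]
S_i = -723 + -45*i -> [-723, -768, -813, -858, -903]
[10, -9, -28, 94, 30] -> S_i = Random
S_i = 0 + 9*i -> [0, 9, 18, 27, 36]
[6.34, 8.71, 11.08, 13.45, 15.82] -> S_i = 6.34 + 2.37*i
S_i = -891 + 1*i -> [-891, -890, -889, -888, -887]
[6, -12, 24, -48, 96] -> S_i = 6*-2^i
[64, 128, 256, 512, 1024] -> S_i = 64*2^i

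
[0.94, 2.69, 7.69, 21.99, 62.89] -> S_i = 0.94*2.86^i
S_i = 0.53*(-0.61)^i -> [0.53, -0.32, 0.2, -0.12, 0.07]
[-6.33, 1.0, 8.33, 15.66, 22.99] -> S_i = -6.33 + 7.33*i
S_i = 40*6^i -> [40, 240, 1440, 8640, 51840]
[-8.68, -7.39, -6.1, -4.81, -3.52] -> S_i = -8.68 + 1.29*i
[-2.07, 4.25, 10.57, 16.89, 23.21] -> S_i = -2.07 + 6.32*i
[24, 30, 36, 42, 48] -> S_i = 24 + 6*i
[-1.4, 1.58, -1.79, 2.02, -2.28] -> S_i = -1.40*(-1.13)^i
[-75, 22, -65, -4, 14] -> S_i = Random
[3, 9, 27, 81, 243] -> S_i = 3*3^i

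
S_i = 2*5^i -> [2, 10, 50, 250, 1250]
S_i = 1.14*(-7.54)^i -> [1.14, -8.6, 64.81, -488.67, 3684.6]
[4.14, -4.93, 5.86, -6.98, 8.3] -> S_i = 4.14*(-1.19)^i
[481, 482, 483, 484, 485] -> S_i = 481 + 1*i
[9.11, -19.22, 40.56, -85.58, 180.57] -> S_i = 9.11*(-2.11)^i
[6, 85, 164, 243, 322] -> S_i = 6 + 79*i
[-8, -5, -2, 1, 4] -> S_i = -8 + 3*i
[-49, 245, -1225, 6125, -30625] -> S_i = -49*-5^i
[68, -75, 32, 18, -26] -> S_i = Random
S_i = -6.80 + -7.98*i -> [-6.8, -14.78, -22.76, -30.74, -38.72]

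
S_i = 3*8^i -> [3, 24, 192, 1536, 12288]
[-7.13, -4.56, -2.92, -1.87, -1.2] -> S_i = -7.13*0.64^i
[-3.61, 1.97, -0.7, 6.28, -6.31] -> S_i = Random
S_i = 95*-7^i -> [95, -665, 4655, -32585, 228095]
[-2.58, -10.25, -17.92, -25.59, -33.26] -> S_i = -2.58 + -7.67*i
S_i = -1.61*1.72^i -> [-1.61, -2.77, -4.76, -8.19, -14.09]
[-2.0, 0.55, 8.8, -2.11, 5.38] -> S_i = Random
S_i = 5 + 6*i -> [5, 11, 17, 23, 29]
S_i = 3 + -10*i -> [3, -7, -17, -27, -37]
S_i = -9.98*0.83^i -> [-9.98, -8.28, -6.88, -5.71, -4.74]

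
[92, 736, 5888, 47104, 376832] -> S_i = 92*8^i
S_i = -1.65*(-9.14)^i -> [-1.65, 15.08, -137.84, 1259.86, -11515.13]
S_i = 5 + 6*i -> [5, 11, 17, 23, 29]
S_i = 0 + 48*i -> [0, 48, 96, 144, 192]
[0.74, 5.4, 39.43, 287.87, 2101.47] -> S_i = 0.74*7.30^i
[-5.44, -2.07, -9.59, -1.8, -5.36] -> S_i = Random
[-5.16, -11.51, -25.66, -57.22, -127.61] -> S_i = -5.16*2.23^i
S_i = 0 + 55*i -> [0, 55, 110, 165, 220]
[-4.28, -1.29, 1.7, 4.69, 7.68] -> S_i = -4.28 + 2.99*i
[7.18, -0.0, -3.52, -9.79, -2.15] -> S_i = Random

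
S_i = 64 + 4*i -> [64, 68, 72, 76, 80]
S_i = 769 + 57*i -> [769, 826, 883, 940, 997]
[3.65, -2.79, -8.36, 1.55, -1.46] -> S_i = Random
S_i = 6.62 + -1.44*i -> [6.62, 5.18, 3.74, 2.3, 0.86]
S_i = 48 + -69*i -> [48, -21, -90, -159, -228]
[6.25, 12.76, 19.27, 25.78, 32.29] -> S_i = 6.25 + 6.51*i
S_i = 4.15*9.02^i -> [4.15, 37.43, 337.65, 3045.56, 27470.99]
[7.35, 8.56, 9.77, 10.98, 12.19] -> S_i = 7.35 + 1.21*i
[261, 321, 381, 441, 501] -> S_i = 261 + 60*i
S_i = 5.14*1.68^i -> [5.14, 8.64, 14.51, 24.37, 40.94]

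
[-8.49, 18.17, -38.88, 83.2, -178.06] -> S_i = -8.49*(-2.14)^i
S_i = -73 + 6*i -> [-73, -67, -61, -55, -49]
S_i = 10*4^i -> [10, 40, 160, 640, 2560]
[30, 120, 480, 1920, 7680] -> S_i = 30*4^i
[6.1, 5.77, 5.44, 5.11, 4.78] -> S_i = 6.10 + -0.33*i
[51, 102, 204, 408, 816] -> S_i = 51*2^i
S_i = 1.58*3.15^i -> [1.58, 4.98, 15.68, 49.38, 155.56]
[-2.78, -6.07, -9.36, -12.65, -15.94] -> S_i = -2.78 + -3.29*i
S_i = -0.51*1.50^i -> [-0.51, -0.76, -1.15, -1.72, -2.58]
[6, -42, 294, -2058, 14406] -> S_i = 6*-7^i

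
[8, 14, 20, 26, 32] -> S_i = 8 + 6*i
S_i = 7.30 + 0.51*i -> [7.3, 7.81, 8.32, 8.83, 9.34]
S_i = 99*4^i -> [99, 396, 1584, 6336, 25344]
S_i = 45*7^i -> [45, 315, 2205, 15435, 108045]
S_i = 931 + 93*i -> [931, 1024, 1117, 1210, 1303]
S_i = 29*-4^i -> [29, -116, 464, -1856, 7424]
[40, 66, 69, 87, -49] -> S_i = Random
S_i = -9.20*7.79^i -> [-9.2, -71.67, -558.29, -4349.11, -33879.55]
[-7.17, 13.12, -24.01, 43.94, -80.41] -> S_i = -7.17*(-1.83)^i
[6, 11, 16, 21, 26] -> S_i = 6 + 5*i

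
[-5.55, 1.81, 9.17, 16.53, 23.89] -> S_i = -5.55 + 7.36*i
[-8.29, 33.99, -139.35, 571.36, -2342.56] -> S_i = -8.29*(-4.10)^i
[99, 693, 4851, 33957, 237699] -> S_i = 99*7^i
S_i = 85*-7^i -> [85, -595, 4165, -29155, 204085]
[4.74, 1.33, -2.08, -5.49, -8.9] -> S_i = 4.74 + -3.41*i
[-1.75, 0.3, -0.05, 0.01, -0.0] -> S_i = -1.75*(-0.17)^i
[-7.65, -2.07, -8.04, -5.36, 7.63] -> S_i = Random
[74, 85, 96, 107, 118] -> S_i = 74 + 11*i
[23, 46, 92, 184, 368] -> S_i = 23*2^i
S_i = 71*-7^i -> [71, -497, 3479, -24353, 170471]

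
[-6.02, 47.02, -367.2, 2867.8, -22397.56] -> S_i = -6.02*(-7.81)^i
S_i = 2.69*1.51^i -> [2.69, 4.06, 6.13, 9.26, 13.98]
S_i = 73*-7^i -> [73, -511, 3577, -25039, 175273]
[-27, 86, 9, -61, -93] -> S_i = Random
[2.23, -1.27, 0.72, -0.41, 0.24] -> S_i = 2.23*(-0.57)^i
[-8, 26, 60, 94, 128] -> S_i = -8 + 34*i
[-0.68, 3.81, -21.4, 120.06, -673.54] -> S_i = -0.68*(-5.61)^i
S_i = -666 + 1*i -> [-666, -665, -664, -663, -662]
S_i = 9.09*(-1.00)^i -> [9.09, -9.09, 9.09, -9.09, 9.09]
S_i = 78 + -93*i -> [78, -15, -108, -201, -294]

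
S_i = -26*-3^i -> [-26, 78, -234, 702, -2106]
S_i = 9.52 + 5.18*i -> [9.52, 14.7, 19.88, 25.06, 30.24]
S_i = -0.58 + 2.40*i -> [-0.58, 1.82, 4.22, 6.62, 9.02]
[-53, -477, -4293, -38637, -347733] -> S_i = -53*9^i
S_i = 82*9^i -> [82, 738, 6642, 59778, 538002]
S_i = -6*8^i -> [-6, -48, -384, -3072, -24576]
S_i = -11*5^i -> [-11, -55, -275, -1375, -6875]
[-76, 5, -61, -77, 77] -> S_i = Random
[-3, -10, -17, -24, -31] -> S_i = -3 + -7*i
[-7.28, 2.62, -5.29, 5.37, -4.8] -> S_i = Random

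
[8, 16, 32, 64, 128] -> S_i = 8*2^i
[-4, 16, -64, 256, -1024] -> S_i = -4*-4^i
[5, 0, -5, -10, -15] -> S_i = 5 + -5*i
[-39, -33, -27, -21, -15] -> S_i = -39 + 6*i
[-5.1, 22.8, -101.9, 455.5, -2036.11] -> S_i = -5.10*(-4.47)^i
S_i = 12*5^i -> [12, 60, 300, 1500, 7500]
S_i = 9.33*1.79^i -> [9.33, 16.7, 29.89, 53.51, 95.78]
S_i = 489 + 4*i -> [489, 493, 497, 501, 505]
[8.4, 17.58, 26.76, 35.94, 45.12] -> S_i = 8.40 + 9.18*i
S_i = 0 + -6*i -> [0, -6, -12, -18, -24]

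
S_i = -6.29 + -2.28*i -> [-6.29, -8.57, -10.85, -13.13, -15.41]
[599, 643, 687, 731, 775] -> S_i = 599 + 44*i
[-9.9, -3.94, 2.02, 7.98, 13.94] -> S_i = -9.90 + 5.96*i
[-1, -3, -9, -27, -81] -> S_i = -1*3^i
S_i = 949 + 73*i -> [949, 1022, 1095, 1168, 1241]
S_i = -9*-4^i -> [-9, 36, -144, 576, -2304]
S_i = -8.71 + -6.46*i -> [-8.71, -15.17, -21.63, -28.09, -34.55]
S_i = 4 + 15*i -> [4, 19, 34, 49, 64]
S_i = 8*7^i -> [8, 56, 392, 2744, 19208]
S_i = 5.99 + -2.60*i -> [5.99, 3.39, 0.79, -1.81, -4.41]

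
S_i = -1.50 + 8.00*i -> [-1.5, 6.5, 14.5, 22.5, 30.5]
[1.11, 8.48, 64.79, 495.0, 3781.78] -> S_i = 1.11*7.64^i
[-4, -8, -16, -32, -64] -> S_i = -4*2^i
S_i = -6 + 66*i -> [-6, 60, 126, 192, 258]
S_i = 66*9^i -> [66, 594, 5346, 48114, 433026]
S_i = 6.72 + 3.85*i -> [6.72, 10.57, 14.42, 18.27, 22.12]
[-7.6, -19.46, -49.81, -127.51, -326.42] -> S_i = -7.60*2.56^i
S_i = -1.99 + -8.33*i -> [-1.99, -10.32, -18.65, -26.98, -35.31]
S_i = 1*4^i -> [1, 4, 16, 64, 256]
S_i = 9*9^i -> [9, 81, 729, 6561, 59049]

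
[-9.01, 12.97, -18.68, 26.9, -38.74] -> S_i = -9.01*(-1.44)^i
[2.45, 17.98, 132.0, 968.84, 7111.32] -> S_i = 2.45*7.34^i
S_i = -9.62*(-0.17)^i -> [-9.62, 1.64, -0.28, 0.05, -0.01]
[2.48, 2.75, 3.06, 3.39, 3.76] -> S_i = 2.48*1.11^i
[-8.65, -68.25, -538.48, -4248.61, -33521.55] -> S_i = -8.65*7.89^i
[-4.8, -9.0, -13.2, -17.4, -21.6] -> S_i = -4.80 + -4.20*i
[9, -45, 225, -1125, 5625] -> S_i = 9*-5^i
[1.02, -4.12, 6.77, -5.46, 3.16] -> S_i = Random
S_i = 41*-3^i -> [41, -123, 369, -1107, 3321]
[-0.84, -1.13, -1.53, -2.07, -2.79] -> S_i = -0.84*1.35^i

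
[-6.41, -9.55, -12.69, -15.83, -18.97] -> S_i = -6.41 + -3.14*i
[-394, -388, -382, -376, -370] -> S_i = -394 + 6*i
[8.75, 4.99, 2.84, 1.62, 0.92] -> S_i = 8.75*0.57^i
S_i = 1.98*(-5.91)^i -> [1.98, -11.7, 69.16, -408.72, 2415.54]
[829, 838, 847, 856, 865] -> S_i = 829 + 9*i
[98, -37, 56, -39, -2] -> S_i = Random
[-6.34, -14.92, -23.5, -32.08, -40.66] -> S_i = -6.34 + -8.58*i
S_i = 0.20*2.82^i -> [0.2, 0.56, 1.59, 4.49, 12.65]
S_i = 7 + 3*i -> [7, 10, 13, 16, 19]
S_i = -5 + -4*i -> [-5, -9, -13, -17, -21]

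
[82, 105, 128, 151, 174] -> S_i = 82 + 23*i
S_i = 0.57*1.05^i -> [0.57, 0.6, 0.63, 0.66, 0.69]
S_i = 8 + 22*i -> [8, 30, 52, 74, 96]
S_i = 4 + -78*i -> [4, -74, -152, -230, -308]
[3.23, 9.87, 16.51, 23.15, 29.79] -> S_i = 3.23 + 6.64*i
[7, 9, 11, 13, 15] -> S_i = 7 + 2*i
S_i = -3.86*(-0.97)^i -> [-3.86, 3.74, -3.63, 3.52, -3.42]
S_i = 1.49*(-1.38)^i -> [1.49, -2.06, 2.84, -3.92, 5.4]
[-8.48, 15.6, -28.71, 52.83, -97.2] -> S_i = -8.48*(-1.84)^i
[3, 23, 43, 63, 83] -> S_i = 3 + 20*i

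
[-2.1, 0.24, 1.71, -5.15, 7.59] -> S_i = Random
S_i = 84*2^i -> [84, 168, 336, 672, 1344]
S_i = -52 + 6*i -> [-52, -46, -40, -34, -28]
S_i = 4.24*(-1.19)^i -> [4.24, -5.05, 6.0, -7.15, 8.5]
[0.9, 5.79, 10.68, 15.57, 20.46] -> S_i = 0.90 + 4.89*i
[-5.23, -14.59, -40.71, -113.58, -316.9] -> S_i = -5.23*2.79^i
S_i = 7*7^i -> [7, 49, 343, 2401, 16807]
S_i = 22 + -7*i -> [22, 15, 8, 1, -6]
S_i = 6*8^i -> [6, 48, 384, 3072, 24576]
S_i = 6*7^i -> [6, 42, 294, 2058, 14406]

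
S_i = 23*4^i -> [23, 92, 368, 1472, 5888]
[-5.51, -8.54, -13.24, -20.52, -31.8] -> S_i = -5.51*1.55^i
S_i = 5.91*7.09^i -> [5.91, 41.9, 297.08, 2106.33, 14933.87]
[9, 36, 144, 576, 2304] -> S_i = 9*4^i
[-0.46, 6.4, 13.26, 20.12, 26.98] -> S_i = -0.46 + 6.86*i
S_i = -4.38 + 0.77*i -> [-4.38, -3.61, -2.84, -2.07, -1.3]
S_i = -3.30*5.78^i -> [-3.3, -19.07, -110.25, -637.23, -3683.2]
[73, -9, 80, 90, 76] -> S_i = Random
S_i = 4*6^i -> [4, 24, 144, 864, 5184]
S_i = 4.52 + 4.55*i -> [4.52, 9.07, 13.62, 18.17, 22.72]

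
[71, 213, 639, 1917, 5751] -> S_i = 71*3^i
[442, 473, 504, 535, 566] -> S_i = 442 + 31*i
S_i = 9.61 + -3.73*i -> [9.61, 5.88, 2.15, -1.58, -5.31]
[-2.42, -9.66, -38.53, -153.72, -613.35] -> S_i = -2.42*3.99^i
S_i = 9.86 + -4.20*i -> [9.86, 5.66, 1.46, -2.74, -6.94]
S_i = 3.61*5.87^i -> [3.61, 21.19, 124.39, 730.17, 4286.07]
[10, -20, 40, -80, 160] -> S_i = 10*-2^i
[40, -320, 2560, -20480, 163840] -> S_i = 40*-8^i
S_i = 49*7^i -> [49, 343, 2401, 16807, 117649]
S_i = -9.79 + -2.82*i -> [-9.79, -12.61, -15.43, -18.25, -21.07]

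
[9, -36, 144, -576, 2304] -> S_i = 9*-4^i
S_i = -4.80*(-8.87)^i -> [-4.8, 42.58, -377.65, 3349.75, -29712.26]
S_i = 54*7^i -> [54, 378, 2646, 18522, 129654]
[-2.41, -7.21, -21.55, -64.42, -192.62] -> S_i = -2.41*2.99^i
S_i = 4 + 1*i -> [4, 5, 6, 7, 8]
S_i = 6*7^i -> [6, 42, 294, 2058, 14406]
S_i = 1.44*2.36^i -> [1.44, 3.4, 8.02, 18.93, 44.67]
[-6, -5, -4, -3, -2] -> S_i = -6 + 1*i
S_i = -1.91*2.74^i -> [-1.91, -5.23, -14.34, -39.29, -107.66]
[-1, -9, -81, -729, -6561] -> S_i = -1*9^i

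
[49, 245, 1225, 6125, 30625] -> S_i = 49*5^i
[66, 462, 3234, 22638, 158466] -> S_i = 66*7^i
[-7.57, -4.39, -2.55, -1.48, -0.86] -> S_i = -7.57*0.58^i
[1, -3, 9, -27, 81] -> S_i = 1*-3^i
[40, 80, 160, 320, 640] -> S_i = 40*2^i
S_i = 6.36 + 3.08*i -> [6.36, 9.44, 12.52, 15.6, 18.68]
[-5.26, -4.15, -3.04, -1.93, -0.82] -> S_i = -5.26 + 1.11*i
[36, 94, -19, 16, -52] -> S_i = Random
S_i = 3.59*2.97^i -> [3.59, 10.66, 31.67, 94.05, 279.33]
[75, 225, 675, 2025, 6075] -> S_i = 75*3^i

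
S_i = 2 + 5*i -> [2, 7, 12, 17, 22]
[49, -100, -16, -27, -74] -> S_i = Random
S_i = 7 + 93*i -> [7, 100, 193, 286, 379]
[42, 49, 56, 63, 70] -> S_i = 42 + 7*i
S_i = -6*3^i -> [-6, -18, -54, -162, -486]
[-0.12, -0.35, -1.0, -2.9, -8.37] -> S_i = -0.12*2.89^i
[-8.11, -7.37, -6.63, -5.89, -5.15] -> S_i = -8.11 + 0.74*i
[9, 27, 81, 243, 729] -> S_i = 9*3^i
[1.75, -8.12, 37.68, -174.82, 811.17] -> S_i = 1.75*(-4.64)^i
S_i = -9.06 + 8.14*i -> [-9.06, -0.92, 7.22, 15.36, 23.5]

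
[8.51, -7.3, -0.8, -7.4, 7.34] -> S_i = Random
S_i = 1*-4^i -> [1, -4, 16, -64, 256]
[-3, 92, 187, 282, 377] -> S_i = -3 + 95*i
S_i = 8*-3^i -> [8, -24, 72, -216, 648]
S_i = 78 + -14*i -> [78, 64, 50, 36, 22]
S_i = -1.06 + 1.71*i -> [-1.06, 0.65, 2.36, 4.07, 5.78]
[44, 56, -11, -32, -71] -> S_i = Random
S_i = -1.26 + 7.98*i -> [-1.26, 6.72, 14.7, 22.68, 30.66]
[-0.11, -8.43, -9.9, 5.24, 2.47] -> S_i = Random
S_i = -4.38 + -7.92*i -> [-4.38, -12.3, -20.22, -28.14, -36.06]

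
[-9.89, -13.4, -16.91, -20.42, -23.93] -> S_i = -9.89 + -3.51*i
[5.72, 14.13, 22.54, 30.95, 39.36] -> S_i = 5.72 + 8.41*i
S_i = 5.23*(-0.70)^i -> [5.23, -3.66, 2.56, -1.79, 1.26]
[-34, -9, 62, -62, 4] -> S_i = Random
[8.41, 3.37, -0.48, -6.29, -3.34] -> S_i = Random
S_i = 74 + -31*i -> [74, 43, 12, -19, -50]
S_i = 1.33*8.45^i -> [1.33, 11.24, 94.97, 802.46, 6780.76]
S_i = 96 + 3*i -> [96, 99, 102, 105, 108]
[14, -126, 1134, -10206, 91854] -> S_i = 14*-9^i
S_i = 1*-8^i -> [1, -8, 64, -512, 4096]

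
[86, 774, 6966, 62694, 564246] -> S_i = 86*9^i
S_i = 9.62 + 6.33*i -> [9.62, 15.95, 22.28, 28.61, 34.94]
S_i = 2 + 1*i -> [2, 3, 4, 5, 6]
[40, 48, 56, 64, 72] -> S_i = 40 + 8*i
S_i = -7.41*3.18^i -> [-7.41, -23.56, -74.93, -238.29, -757.75]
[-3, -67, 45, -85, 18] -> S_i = Random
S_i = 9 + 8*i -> [9, 17, 25, 33, 41]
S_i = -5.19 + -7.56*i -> [-5.19, -12.75, -20.31, -27.87, -35.43]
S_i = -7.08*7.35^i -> [-7.08, -52.04, -382.48, -2811.22, -20662.49]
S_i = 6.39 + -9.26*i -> [6.39, -2.87, -12.13, -21.39, -30.65]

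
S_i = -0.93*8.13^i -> [-0.93, -7.56, -61.47, -499.75, -4062.98]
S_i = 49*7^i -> [49, 343, 2401, 16807, 117649]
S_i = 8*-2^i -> [8, -16, 32, -64, 128]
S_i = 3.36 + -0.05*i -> [3.36, 3.31, 3.26, 3.21, 3.16]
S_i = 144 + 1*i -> [144, 145, 146, 147, 148]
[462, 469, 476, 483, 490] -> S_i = 462 + 7*i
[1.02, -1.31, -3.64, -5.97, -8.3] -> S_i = 1.02 + -2.33*i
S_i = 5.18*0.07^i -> [5.18, 0.36, 0.03, 0.0, 0.0]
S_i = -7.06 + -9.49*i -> [-7.06, -16.55, -26.04, -35.53, -45.02]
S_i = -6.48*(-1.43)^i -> [-6.48, 9.27, -13.25, 18.95, -27.1]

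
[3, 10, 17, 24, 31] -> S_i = 3 + 7*i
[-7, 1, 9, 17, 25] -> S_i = -7 + 8*i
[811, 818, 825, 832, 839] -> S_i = 811 + 7*i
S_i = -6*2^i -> [-6, -12, -24, -48, -96]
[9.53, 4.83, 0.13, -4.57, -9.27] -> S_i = 9.53 + -4.70*i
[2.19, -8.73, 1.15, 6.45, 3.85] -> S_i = Random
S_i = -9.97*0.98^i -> [-9.97, -9.77, -9.58, -9.38, -9.2]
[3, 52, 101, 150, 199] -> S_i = 3 + 49*i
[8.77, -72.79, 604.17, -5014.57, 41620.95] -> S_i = 8.77*(-8.30)^i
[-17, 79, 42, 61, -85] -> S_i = Random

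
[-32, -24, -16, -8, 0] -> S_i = -32 + 8*i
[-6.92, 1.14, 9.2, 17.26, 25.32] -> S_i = -6.92 + 8.06*i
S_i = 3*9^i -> [3, 27, 243, 2187, 19683]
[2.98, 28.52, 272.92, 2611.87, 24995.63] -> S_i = 2.98*9.57^i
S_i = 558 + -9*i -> [558, 549, 540, 531, 522]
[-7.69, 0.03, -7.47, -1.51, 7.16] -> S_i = Random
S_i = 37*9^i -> [37, 333, 2997, 26973, 242757]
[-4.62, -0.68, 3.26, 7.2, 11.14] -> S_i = -4.62 + 3.94*i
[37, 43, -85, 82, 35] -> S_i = Random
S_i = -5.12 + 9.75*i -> [-5.12, 4.63, 14.38, 24.13, 33.88]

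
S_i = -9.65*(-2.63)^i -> [-9.65, 25.38, -66.75, 175.55, -461.69]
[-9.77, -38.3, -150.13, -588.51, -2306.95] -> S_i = -9.77*3.92^i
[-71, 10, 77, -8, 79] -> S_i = Random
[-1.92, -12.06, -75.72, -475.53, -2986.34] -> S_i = -1.92*6.28^i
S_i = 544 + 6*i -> [544, 550, 556, 562, 568]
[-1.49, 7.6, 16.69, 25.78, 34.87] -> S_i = -1.49 + 9.09*i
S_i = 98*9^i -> [98, 882, 7938, 71442, 642978]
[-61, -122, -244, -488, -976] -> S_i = -61*2^i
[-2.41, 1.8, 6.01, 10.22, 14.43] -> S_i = -2.41 + 4.21*i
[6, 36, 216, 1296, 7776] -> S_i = 6*6^i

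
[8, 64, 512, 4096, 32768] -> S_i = 8*8^i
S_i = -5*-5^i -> [-5, 25, -125, 625, -3125]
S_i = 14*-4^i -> [14, -56, 224, -896, 3584]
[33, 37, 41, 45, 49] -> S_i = 33 + 4*i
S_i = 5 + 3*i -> [5, 8, 11, 14, 17]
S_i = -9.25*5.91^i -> [-9.25, -54.67, -323.08, -1909.43, -11284.74]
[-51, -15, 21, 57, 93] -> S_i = -51 + 36*i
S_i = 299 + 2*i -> [299, 301, 303, 305, 307]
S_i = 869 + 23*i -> [869, 892, 915, 938, 961]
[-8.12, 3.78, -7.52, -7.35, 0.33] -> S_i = Random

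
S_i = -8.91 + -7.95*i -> [-8.91, -16.86, -24.81, -32.76, -40.71]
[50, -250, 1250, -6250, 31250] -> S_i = 50*-5^i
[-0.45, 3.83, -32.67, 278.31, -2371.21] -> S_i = -0.45*(-8.52)^i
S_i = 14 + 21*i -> [14, 35, 56, 77, 98]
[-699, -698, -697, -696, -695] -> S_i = -699 + 1*i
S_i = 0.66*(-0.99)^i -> [0.66, -0.65, 0.65, -0.64, 0.63]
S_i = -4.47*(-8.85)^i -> [-4.47, 39.56, -350.1, 3098.4, -27420.83]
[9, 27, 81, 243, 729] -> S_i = 9*3^i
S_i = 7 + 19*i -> [7, 26, 45, 64, 83]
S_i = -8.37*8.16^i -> [-8.37, -68.3, -557.32, -4547.74, -37109.58]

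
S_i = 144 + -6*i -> [144, 138, 132, 126, 120]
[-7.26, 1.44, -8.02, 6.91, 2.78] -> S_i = Random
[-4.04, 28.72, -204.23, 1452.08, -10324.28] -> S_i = -4.04*(-7.11)^i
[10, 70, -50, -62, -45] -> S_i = Random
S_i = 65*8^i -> [65, 520, 4160, 33280, 266240]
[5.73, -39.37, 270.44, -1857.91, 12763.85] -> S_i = 5.73*(-6.87)^i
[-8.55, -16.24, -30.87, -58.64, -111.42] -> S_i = -8.55*1.90^i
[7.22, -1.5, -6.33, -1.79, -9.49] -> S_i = Random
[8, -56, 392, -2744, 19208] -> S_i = 8*-7^i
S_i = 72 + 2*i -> [72, 74, 76, 78, 80]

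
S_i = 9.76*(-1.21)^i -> [9.76, -11.81, 14.29, -17.29, 20.92]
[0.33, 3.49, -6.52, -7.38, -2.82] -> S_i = Random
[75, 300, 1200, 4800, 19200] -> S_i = 75*4^i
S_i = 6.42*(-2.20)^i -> [6.42, -14.12, 31.07, -68.36, 150.39]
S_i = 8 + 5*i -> [8, 13, 18, 23, 28]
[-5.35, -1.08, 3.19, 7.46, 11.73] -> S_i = -5.35 + 4.27*i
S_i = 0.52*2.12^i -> [0.52, 1.1, 2.34, 4.95, 10.5]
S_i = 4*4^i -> [4, 16, 64, 256, 1024]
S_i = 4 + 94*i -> [4, 98, 192, 286, 380]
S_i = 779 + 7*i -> [779, 786, 793, 800, 807]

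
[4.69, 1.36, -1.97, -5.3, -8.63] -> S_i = 4.69 + -3.33*i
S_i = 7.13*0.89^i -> [7.13, 6.35, 5.65, 5.03, 4.47]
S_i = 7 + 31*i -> [7, 38, 69, 100, 131]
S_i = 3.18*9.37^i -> [3.18, 29.8, 279.19, 2616.05, 24512.38]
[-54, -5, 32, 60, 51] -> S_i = Random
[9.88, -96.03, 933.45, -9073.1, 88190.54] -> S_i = 9.88*(-9.72)^i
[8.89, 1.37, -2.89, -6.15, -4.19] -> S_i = Random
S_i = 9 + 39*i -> [9, 48, 87, 126, 165]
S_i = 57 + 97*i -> [57, 154, 251, 348, 445]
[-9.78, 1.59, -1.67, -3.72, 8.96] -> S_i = Random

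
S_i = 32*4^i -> [32, 128, 512, 2048, 8192]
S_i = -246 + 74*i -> [-246, -172, -98, -24, 50]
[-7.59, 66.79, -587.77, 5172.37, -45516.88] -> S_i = -7.59*(-8.80)^i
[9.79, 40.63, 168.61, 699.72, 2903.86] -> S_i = 9.79*4.15^i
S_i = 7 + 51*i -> [7, 58, 109, 160, 211]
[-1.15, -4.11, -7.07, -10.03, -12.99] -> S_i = -1.15 + -2.96*i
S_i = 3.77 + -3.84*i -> [3.77, -0.07, -3.91, -7.75, -11.59]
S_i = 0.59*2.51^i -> [0.59, 1.48, 3.72, 9.33, 23.42]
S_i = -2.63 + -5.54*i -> [-2.63, -8.17, -13.71, -19.25, -24.79]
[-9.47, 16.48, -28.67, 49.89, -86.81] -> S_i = -9.47*(-1.74)^i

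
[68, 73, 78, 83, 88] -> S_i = 68 + 5*i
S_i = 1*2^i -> [1, 2, 4, 8, 16]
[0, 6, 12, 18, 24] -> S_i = 0 + 6*i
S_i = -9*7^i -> [-9, -63, -441, -3087, -21609]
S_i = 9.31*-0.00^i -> [9.31, -0.0, 0.0, -0.0, 0.0]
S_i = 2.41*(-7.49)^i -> [2.41, -18.05, 135.2, -1012.66, 7584.8]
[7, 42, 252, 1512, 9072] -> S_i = 7*6^i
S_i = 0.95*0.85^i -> [0.95, 0.81, 0.69, 0.58, 0.5]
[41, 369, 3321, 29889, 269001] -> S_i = 41*9^i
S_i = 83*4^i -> [83, 332, 1328, 5312, 21248]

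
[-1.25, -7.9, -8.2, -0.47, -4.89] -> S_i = Random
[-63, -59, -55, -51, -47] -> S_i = -63 + 4*i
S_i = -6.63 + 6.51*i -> [-6.63, -0.12, 6.39, 12.9, 19.41]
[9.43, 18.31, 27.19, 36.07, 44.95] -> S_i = 9.43 + 8.88*i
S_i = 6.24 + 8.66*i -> [6.24, 14.9, 23.56, 32.22, 40.88]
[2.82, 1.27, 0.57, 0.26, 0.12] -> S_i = 2.82*0.45^i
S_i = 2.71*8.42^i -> [2.71, 22.82, 192.13, 1617.73, 13621.27]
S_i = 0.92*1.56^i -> [0.92, 1.44, 2.24, 3.49, 5.45]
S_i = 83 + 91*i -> [83, 174, 265, 356, 447]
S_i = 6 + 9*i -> [6, 15, 24, 33, 42]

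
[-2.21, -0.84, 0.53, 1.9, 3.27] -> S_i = -2.21 + 1.37*i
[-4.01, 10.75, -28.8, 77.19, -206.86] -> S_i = -4.01*(-2.68)^i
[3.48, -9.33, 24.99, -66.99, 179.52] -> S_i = 3.48*(-2.68)^i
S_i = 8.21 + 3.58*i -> [8.21, 11.79, 15.37, 18.95, 22.53]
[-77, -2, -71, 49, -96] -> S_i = Random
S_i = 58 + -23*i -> [58, 35, 12, -11, -34]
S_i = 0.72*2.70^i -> [0.72, 1.94, 5.25, 14.17, 38.26]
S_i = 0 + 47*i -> [0, 47, 94, 141, 188]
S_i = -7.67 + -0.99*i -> [-7.67, -8.66, -9.65, -10.64, -11.63]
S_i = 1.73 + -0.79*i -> [1.73, 0.94, 0.15, -0.64, -1.43]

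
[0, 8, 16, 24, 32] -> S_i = 0 + 8*i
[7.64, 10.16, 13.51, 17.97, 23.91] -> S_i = 7.64*1.33^i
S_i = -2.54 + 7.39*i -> [-2.54, 4.85, 12.24, 19.63, 27.02]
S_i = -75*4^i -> [-75, -300, -1200, -4800, -19200]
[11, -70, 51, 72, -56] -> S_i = Random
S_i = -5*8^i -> [-5, -40, -320, -2560, -20480]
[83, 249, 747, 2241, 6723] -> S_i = 83*3^i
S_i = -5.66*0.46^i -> [-5.66, -2.6, -1.2, -0.55, -0.25]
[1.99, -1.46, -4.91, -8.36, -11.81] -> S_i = 1.99 + -3.45*i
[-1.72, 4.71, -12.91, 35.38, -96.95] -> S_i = -1.72*(-2.74)^i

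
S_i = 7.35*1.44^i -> [7.35, 10.58, 15.24, 21.95, 31.6]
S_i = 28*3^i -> [28, 84, 252, 756, 2268]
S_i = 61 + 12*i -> [61, 73, 85, 97, 109]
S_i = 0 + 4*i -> [0, 4, 8, 12, 16]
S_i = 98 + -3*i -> [98, 95, 92, 89, 86]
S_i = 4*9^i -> [4, 36, 324, 2916, 26244]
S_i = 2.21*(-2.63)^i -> [2.21, -5.81, 15.29, -40.2, 105.73]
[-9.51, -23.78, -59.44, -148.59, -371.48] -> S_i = -9.51*2.50^i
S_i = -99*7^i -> [-99, -693, -4851, -33957, -237699]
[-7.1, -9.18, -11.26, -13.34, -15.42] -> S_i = -7.10 + -2.08*i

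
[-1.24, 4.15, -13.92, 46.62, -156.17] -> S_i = -1.24*(-3.35)^i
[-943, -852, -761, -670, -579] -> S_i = -943 + 91*i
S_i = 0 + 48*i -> [0, 48, 96, 144, 192]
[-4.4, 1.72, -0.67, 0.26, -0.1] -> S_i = -4.40*(-0.39)^i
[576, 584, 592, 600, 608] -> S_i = 576 + 8*i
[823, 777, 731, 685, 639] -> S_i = 823 + -46*i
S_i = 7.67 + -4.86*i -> [7.67, 2.81, -2.05, -6.91, -11.77]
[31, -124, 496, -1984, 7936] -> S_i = 31*-4^i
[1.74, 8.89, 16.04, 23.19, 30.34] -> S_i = 1.74 + 7.15*i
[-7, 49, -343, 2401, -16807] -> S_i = -7*-7^i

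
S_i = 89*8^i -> [89, 712, 5696, 45568, 364544]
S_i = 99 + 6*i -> [99, 105, 111, 117, 123]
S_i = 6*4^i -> [6, 24, 96, 384, 1536]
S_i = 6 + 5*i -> [6, 11, 16, 21, 26]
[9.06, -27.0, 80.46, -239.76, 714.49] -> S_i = 9.06*(-2.98)^i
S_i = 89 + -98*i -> [89, -9, -107, -205, -303]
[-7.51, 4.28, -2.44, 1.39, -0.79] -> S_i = -7.51*(-0.57)^i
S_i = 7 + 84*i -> [7, 91, 175, 259, 343]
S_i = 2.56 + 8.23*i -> [2.56, 10.79, 19.02, 27.25, 35.48]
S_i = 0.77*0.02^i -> [0.77, 0.02, 0.0, 0.0, 0.0]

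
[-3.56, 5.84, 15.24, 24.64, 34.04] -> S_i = -3.56 + 9.40*i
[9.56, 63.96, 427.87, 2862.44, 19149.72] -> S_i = 9.56*6.69^i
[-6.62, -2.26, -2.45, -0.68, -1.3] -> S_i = Random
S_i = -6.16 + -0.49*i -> [-6.16, -6.65, -7.14, -7.63, -8.12]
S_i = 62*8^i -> [62, 496, 3968, 31744, 253952]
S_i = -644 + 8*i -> [-644, -636, -628, -620, -612]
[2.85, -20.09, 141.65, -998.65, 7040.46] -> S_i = 2.85*(-7.05)^i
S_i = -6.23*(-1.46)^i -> [-6.23, 9.1, -13.28, 19.39, -28.31]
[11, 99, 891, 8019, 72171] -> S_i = 11*9^i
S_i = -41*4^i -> [-41, -164, -656, -2624, -10496]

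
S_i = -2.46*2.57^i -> [-2.46, -6.32, -16.25, -41.76, -107.32]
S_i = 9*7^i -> [9, 63, 441, 3087, 21609]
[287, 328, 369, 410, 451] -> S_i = 287 + 41*i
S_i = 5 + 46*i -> [5, 51, 97, 143, 189]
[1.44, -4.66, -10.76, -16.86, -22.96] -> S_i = 1.44 + -6.10*i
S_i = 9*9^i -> [9, 81, 729, 6561, 59049]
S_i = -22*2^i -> [-22, -44, -88, -176, -352]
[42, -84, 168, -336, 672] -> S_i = 42*-2^i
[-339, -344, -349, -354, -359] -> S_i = -339 + -5*i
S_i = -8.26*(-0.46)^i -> [-8.26, 3.8, -1.75, 0.8, -0.37]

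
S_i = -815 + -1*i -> [-815, -816, -817, -818, -819]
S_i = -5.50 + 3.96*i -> [-5.5, -1.54, 2.42, 6.38, 10.34]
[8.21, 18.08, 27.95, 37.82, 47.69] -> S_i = 8.21 + 9.87*i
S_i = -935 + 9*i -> [-935, -926, -917, -908, -899]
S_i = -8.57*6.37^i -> [-8.57, -54.59, -347.74, -2215.13, -14110.37]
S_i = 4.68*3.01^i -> [4.68, 14.09, 42.4, 127.63, 384.16]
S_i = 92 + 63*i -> [92, 155, 218, 281, 344]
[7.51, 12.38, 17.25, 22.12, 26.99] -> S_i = 7.51 + 4.87*i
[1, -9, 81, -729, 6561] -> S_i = 1*-9^i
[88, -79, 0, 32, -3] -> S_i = Random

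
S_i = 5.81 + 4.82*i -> [5.81, 10.63, 15.45, 20.27, 25.09]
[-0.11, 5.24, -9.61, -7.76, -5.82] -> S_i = Random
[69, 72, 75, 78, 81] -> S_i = 69 + 3*i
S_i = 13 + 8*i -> [13, 21, 29, 37, 45]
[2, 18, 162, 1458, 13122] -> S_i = 2*9^i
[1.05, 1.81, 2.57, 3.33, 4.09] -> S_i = 1.05 + 0.76*i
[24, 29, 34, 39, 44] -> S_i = 24 + 5*i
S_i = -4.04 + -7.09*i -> [-4.04, -11.13, -18.22, -25.31, -32.4]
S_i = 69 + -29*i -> [69, 40, 11, -18, -47]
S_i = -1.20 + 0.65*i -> [-1.2, -0.55, 0.1, 0.75, 1.4]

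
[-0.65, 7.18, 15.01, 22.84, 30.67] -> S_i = -0.65 + 7.83*i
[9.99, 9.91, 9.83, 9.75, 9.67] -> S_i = 9.99 + -0.08*i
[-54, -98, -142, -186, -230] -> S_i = -54 + -44*i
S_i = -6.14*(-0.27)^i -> [-6.14, 1.66, -0.45, 0.12, -0.03]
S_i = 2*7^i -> [2, 14, 98, 686, 4802]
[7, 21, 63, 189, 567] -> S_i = 7*3^i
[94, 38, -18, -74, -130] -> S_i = 94 + -56*i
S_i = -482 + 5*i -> [-482, -477, -472, -467, -462]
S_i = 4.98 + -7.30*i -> [4.98, -2.32, -9.62, -16.92, -24.22]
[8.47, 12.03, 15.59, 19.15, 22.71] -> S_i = 8.47 + 3.56*i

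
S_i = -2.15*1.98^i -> [-2.15, -4.26, -8.43, -16.69, -33.04]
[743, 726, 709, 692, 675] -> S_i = 743 + -17*i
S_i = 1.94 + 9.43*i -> [1.94, 11.37, 20.8, 30.23, 39.66]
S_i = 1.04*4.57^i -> [1.04, 4.75, 21.72, 99.26, 453.63]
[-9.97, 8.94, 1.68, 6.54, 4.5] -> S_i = Random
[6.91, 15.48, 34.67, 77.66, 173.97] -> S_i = 6.91*2.24^i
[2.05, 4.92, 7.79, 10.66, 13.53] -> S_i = 2.05 + 2.87*i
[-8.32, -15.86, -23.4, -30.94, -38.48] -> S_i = -8.32 + -7.54*i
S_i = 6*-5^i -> [6, -30, 150, -750, 3750]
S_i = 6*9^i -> [6, 54, 486, 4374, 39366]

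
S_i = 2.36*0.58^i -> [2.36, 1.37, 0.79, 0.46, 0.27]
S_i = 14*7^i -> [14, 98, 686, 4802, 33614]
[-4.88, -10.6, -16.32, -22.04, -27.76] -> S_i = -4.88 + -5.72*i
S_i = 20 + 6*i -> [20, 26, 32, 38, 44]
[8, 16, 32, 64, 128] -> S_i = 8*2^i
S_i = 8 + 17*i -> [8, 25, 42, 59, 76]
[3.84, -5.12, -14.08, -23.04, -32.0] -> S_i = 3.84 + -8.96*i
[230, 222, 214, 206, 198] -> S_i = 230 + -8*i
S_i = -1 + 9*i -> [-1, 8, 17, 26, 35]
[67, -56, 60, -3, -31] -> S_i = Random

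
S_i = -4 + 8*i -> [-4, 4, 12, 20, 28]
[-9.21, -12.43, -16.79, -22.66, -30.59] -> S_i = -9.21*1.35^i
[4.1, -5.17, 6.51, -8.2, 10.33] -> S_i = 4.10*(-1.26)^i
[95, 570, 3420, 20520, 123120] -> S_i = 95*6^i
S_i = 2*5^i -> [2, 10, 50, 250, 1250]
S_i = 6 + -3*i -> [6, 3, 0, -3, -6]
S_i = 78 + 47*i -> [78, 125, 172, 219, 266]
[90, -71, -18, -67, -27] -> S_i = Random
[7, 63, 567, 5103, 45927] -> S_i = 7*9^i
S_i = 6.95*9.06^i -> [6.95, 62.97, 570.48, 5168.56, 46827.14]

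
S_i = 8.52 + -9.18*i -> [8.52, -0.66, -9.84, -19.02, -28.2]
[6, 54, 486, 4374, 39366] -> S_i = 6*9^i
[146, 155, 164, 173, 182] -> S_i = 146 + 9*i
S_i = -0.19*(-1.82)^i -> [-0.19, 0.35, -0.63, 1.15, -2.08]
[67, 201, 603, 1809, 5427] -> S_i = 67*3^i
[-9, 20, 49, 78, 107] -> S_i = -9 + 29*i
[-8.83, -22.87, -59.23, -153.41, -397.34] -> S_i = -8.83*2.59^i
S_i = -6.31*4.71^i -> [-6.31, -29.72, -139.98, -659.31, -3105.37]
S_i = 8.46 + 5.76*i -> [8.46, 14.22, 19.98, 25.74, 31.5]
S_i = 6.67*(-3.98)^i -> [6.67, -26.55, 105.66, -420.51, 1673.62]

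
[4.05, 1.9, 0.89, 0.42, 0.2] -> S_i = 4.05*0.47^i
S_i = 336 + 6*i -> [336, 342, 348, 354, 360]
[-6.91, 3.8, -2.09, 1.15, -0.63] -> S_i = -6.91*(-0.55)^i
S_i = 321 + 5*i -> [321, 326, 331, 336, 341]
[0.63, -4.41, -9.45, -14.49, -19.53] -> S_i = 0.63 + -5.04*i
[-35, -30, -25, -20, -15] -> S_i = -35 + 5*i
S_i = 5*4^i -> [5, 20, 80, 320, 1280]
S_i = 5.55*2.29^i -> [5.55, 12.71, 29.1, 66.65, 152.63]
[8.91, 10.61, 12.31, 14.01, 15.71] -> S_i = 8.91 + 1.70*i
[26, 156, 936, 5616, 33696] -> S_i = 26*6^i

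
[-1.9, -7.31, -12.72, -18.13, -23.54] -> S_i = -1.90 + -5.41*i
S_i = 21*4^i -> [21, 84, 336, 1344, 5376]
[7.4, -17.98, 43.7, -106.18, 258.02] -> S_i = 7.40*(-2.43)^i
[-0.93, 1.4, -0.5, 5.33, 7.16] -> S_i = Random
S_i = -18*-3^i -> [-18, 54, -162, 486, -1458]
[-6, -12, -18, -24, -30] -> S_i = -6 + -6*i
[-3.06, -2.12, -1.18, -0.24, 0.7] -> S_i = -3.06 + 0.94*i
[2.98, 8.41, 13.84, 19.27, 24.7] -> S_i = 2.98 + 5.43*i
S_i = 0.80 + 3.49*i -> [0.8, 4.29, 7.78, 11.27, 14.76]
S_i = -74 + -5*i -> [-74, -79, -84, -89, -94]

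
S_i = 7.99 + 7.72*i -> [7.99, 15.71, 23.43, 31.15, 38.87]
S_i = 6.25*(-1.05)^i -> [6.25, -6.56, 6.89, -7.24, 7.6]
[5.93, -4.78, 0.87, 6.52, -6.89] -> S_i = Random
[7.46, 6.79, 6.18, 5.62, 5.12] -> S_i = 7.46*0.91^i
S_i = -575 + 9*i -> [-575, -566, -557, -548, -539]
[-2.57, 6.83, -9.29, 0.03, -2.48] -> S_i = Random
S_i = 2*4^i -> [2, 8, 32, 128, 512]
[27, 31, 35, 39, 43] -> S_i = 27 + 4*i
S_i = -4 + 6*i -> [-4, 2, 8, 14, 20]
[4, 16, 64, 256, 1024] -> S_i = 4*4^i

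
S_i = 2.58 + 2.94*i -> [2.58, 5.52, 8.46, 11.4, 14.34]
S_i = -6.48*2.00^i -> [-6.48, -12.96, -25.92, -51.84, -103.68]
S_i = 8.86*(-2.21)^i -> [8.86, -19.58, 43.27, -95.63, 211.35]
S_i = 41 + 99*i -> [41, 140, 239, 338, 437]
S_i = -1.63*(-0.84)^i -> [-1.63, 1.37, -1.15, 0.97, -0.81]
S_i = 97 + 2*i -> [97, 99, 101, 103, 105]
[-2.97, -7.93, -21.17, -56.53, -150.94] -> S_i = -2.97*2.67^i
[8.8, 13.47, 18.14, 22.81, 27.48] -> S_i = 8.80 + 4.67*i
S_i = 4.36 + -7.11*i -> [4.36, -2.75, -9.86, -16.97, -24.08]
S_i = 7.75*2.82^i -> [7.75, 21.86, 61.63, 173.8, 490.12]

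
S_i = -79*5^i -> [-79, -395, -1975, -9875, -49375]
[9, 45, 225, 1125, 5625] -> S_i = 9*5^i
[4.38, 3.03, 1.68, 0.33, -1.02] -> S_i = 4.38 + -1.35*i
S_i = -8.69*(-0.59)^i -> [-8.69, 5.13, -3.02, 1.78, -1.05]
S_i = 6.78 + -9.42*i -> [6.78, -2.64, -12.06, -21.48, -30.9]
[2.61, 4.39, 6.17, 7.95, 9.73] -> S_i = 2.61 + 1.78*i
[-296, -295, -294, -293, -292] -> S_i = -296 + 1*i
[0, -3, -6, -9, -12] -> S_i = 0 + -3*i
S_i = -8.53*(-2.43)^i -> [-8.53, 20.73, -50.37, 122.4, -297.42]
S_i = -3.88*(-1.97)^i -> [-3.88, 7.64, -15.06, 29.66, -58.44]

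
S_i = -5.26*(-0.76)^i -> [-5.26, 4.0, -3.04, 2.31, -1.75]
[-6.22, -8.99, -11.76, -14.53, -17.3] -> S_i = -6.22 + -2.77*i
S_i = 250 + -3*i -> [250, 247, 244, 241, 238]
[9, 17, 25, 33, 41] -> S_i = 9 + 8*i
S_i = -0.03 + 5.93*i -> [-0.03, 5.9, 11.83, 17.76, 23.69]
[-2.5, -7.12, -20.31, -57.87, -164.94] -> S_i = -2.50*2.85^i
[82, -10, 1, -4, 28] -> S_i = Random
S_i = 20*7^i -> [20, 140, 980, 6860, 48020]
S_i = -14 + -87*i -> [-14, -101, -188, -275, -362]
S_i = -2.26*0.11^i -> [-2.26, -0.25, -0.03, -0.0, -0.0]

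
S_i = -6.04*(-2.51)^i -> [-6.04, 15.16, -38.05, 95.51, -239.74]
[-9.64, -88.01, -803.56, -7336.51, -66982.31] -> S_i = -9.64*9.13^i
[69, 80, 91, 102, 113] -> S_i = 69 + 11*i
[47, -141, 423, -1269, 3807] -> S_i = 47*-3^i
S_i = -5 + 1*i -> [-5, -4, -3, -2, -1]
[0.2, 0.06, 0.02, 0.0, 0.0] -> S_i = 0.20*0.29^i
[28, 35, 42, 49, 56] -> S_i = 28 + 7*i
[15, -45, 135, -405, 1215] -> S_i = 15*-3^i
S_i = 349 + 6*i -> [349, 355, 361, 367, 373]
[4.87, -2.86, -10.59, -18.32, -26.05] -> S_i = 4.87 + -7.73*i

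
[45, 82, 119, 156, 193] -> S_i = 45 + 37*i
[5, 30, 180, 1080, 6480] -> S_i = 5*6^i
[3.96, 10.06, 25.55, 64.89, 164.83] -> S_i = 3.96*2.54^i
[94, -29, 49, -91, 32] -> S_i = Random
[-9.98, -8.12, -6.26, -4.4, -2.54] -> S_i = -9.98 + 1.86*i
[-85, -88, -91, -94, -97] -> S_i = -85 + -3*i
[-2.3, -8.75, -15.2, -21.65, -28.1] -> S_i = -2.30 + -6.45*i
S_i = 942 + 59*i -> [942, 1001, 1060, 1119, 1178]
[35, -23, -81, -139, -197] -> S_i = 35 + -58*i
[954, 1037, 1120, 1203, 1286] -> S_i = 954 + 83*i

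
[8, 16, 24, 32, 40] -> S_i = 8 + 8*i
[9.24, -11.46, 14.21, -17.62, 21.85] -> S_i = 9.24*(-1.24)^i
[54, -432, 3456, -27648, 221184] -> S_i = 54*-8^i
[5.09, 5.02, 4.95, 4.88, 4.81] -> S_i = 5.09 + -0.07*i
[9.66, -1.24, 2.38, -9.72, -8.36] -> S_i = Random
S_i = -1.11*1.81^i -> [-1.11, -2.01, -3.64, -6.58, -11.91]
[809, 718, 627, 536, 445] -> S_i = 809 + -91*i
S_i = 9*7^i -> [9, 63, 441, 3087, 21609]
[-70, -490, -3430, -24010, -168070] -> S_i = -70*7^i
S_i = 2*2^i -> [2, 4, 8, 16, 32]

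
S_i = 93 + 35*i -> [93, 128, 163, 198, 233]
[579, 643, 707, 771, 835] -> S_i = 579 + 64*i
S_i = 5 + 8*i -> [5, 13, 21, 29, 37]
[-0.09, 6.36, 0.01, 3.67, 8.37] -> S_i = Random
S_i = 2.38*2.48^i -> [2.38, 5.9, 14.64, 36.3, 90.03]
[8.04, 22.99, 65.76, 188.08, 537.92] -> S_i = 8.04*2.86^i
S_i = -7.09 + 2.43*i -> [-7.09, -4.66, -2.23, 0.2, 2.63]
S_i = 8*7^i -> [8, 56, 392, 2744, 19208]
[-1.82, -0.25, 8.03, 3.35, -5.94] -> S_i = Random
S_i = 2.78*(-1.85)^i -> [2.78, -5.14, 9.51, -17.6, 32.56]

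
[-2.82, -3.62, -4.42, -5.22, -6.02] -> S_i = -2.82 + -0.80*i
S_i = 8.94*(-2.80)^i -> [8.94, -25.03, 70.09, -196.25, 549.5]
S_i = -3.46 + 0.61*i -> [-3.46, -2.85, -2.24, -1.63, -1.02]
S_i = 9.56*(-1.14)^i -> [9.56, -10.9, 12.42, -14.16, 16.15]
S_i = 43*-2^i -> [43, -86, 172, -344, 688]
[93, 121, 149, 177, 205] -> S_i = 93 + 28*i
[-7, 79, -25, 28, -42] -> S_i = Random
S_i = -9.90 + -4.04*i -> [-9.9, -13.94, -17.98, -22.02, -26.06]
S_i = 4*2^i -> [4, 8, 16, 32, 64]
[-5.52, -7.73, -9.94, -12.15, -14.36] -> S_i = -5.52 + -2.21*i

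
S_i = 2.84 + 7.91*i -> [2.84, 10.75, 18.66, 26.57, 34.48]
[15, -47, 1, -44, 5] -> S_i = Random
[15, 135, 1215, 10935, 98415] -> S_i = 15*9^i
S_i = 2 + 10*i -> [2, 12, 22, 32, 42]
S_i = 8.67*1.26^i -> [8.67, 10.92, 13.76, 17.34, 21.85]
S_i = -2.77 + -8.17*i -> [-2.77, -10.94, -19.11, -27.28, -35.45]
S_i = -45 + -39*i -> [-45, -84, -123, -162, -201]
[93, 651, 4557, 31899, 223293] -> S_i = 93*7^i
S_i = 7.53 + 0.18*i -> [7.53, 7.71, 7.89, 8.07, 8.25]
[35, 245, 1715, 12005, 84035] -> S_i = 35*7^i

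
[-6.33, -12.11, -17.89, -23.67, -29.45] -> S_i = -6.33 + -5.78*i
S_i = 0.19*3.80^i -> [0.19, 0.72, 2.74, 10.43, 39.62]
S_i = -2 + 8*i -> [-2, 6, 14, 22, 30]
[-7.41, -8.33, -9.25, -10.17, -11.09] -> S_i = -7.41 + -0.92*i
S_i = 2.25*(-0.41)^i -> [2.25, -0.92, 0.38, -0.16, 0.06]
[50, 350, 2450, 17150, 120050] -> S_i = 50*7^i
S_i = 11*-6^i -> [11, -66, 396, -2376, 14256]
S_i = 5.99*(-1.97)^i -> [5.99, -11.8, 23.25, -45.8, 90.22]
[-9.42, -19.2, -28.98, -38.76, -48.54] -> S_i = -9.42 + -9.78*i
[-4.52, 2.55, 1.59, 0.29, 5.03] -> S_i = Random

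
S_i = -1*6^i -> [-1, -6, -36, -216, -1296]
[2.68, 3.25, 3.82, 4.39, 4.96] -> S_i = 2.68 + 0.57*i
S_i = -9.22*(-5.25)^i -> [-9.22, 48.4, -254.13, 1334.16, -7004.35]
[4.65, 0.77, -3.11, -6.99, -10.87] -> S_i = 4.65 + -3.88*i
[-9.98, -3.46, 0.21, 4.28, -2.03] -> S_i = Random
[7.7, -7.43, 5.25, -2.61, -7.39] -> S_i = Random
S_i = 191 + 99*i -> [191, 290, 389, 488, 587]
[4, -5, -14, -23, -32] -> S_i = 4 + -9*i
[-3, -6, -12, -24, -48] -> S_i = -3*2^i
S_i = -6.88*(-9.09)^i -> [-6.88, 62.54, -568.48, 5167.5, -46972.53]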